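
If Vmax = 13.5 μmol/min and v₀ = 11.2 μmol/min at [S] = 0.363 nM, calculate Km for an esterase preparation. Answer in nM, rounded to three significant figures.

v/Vmax = 11.2/13.5 = 0.8296 = [S]/(Km+[S]).
So Km + [S] = [S]/0.8296 = 0.4375 nM, giving Km = 0.4375 − 0.363 = 0.0745 nM.

0.0745 nM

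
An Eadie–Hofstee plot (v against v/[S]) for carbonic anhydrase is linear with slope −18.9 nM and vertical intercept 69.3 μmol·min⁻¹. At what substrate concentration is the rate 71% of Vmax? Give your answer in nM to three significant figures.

The Eadie–Hofstee slope gives Km = 18.9 nM (slope = −Km).
v/Vmax = [S]/(Km+[S]) = 0.71 ⇒ [S] = Km·0.71/(1−0.71) = 18.9 × 2.448 = 46.3 nM.

46.3 nM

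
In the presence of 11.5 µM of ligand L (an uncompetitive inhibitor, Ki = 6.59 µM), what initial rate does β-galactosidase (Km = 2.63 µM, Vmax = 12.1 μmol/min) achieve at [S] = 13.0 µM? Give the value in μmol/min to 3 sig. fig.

With α = 1 + [I]/Ki = 1 + 11.5/6.59 = 2.745, the uncompetitive rate law is v = (Vmax/α)·[S] / (Km/α + [S]).
v = (12.1/2.745)×13.0 / (2.63/2.745 + 13.0) = 57.30/13.96 = 4.11 μmol/min.

4.11 μmol/min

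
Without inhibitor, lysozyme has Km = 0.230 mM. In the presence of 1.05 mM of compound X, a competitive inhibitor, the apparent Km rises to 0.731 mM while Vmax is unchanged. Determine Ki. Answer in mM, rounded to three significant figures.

Competitive: Km,app = α·Km with α = 1 + [I]/Ki.
α = Km,app/Km = 0.731/0.230 = 3.178.
Since α = 1 + [I]/Ki, [I]/Ki = 3.178 − 1 = 2.178 and Ki = 1.05/2.178 = 0.482 mM.

0.482 mM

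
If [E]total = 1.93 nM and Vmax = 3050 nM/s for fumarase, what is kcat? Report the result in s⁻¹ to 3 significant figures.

1580 s⁻¹

kcat = Vmax/[E]total = 3050 nM/s / 1.93 nM = 1580 s⁻¹.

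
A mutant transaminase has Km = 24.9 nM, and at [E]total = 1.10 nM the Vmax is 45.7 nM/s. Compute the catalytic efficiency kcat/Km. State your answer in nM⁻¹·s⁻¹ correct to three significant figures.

kcat = Vmax/[E]total = 45.7/1.10 = 41.5 s⁻¹.
kcat/Km = 41.5/24.9 = 1.67 nM⁻¹·s⁻¹.

1.67 nM⁻¹·s⁻¹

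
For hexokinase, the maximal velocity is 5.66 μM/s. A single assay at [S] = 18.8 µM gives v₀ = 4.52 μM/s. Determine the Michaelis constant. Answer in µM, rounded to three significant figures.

From v = Vmax[S]/(Km+[S]), Km = [S](Vmax − v)/v.
Km = 18.8 × (5.66 − 4.52) / 4.52 = 21.43/4.52 = 4.74 µM.

4.74 µM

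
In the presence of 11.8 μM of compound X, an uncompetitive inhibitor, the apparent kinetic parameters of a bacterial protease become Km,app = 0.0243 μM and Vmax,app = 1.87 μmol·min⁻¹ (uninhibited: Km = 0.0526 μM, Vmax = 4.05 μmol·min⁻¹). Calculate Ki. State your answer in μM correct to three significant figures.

10.1 μM

Uncompetitive: Vmax,app = Vmax/α (and Km,app = Km/α) with α = 1 + [I]/Ki.
α = Vmax/Vmax,app = 4.05/1.87 = 2.166.
Ki = [I]/(α − 1) = 11.8/1.166 = 10.1 μM.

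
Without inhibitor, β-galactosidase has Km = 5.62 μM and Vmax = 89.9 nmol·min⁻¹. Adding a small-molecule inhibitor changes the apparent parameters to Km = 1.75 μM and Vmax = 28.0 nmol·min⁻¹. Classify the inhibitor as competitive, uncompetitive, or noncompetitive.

Both Km and Vmax decrease by the same factor (~3.21-fold) — characteristic of uncompetitive inhibition.

uncompetitive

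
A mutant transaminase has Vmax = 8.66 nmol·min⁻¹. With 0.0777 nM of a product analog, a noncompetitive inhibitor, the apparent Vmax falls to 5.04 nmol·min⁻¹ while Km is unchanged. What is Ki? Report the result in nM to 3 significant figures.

Noncompetitive: Vmax,app = Vmax/α with α = 1 + [I]/Ki.
α = Vmax/Vmax,app = 8.66/5.04 = 1.718.
Since α = 1 + [I]/Ki, [I]/Ki = 1.718 − 1 = 0.7183 and Ki = 0.0777/0.7183 = 0.108 nM.

0.108 nM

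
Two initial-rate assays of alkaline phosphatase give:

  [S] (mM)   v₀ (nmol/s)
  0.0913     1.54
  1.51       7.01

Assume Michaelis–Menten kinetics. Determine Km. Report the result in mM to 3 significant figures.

From v = Vmax[S]/(Km+[S]), each point gives Vmax = v(Km+[S])/[S].
Equating: 1.54(Km+0.0913)/0.0913 = 7.01(Km+1.51)/1.51.
16.87·Km + 1.54 = 4.642·Km + 7.01, so (16.87 − 4.642)·Km = 7.01 − 1.54.
Km = 5.470/12.23 = 0.447 mM; then Vmax = 1.54(0.447+0.0913)/0.0913 = 9.09 nmol/s.

0.447 mM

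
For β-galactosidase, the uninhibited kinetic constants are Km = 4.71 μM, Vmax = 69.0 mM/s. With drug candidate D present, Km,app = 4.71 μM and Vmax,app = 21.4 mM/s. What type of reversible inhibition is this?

Vmax decreases (69.0 → 21.4 mM/s) while Km is unchanged — pure noncompetitive inhibition.

noncompetitive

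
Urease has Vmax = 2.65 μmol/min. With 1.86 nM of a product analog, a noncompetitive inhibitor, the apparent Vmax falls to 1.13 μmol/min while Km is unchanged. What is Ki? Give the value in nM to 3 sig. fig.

Noncompetitive: Vmax,app = Vmax/α with α = 1 + [I]/Ki.
α = Vmax/Vmax,app = 2.65/1.13 = 2.345.
Since α = 1 + [I]/Ki, [I]/Ki = 2.345 − 1 = 1.345 and Ki = 1.86/1.345 = 1.38 nM.

1.38 nM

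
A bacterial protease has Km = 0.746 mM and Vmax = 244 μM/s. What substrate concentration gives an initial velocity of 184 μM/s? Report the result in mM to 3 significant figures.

2.29 mM

Rearranging v = Vmax[S]/(Km+[S]) gives [S] = Km·v/(Vmax − v).
[S] = 0.746 × 184 / (244 − 184) = 137.3/60.00 = 2.29 mM.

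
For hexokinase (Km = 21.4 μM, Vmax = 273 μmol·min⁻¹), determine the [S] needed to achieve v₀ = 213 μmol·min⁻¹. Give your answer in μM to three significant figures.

Rearranging v = Vmax[S]/(Km+[S]) gives [S] = Km·v/(Vmax − v).
[S] = 21.4 × 213 / (273 − 213) = 4558/60.00 = 76.0 μM.

76.0 μM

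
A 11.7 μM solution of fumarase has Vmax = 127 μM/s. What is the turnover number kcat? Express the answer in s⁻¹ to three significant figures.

kcat = Vmax/[E]total = 127 μM/s / 11.7 μM = 10.9 s⁻¹.

10.9 s⁻¹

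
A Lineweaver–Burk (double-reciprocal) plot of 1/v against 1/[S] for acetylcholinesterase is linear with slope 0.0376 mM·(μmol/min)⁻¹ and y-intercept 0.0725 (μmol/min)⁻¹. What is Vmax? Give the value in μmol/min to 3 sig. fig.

13.8 μmol/min

The y-intercept of a Lineweaver–Burk plot equals 1/Vmax, so Vmax = 1/0.0725 = 13.8 μmol/min.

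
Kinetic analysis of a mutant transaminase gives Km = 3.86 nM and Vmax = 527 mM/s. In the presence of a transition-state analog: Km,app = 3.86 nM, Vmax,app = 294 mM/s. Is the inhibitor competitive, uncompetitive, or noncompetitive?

noncompetitive

Vmax decreases (527 → 294 mM/s) while Km is unchanged — pure noncompetitive inhibition.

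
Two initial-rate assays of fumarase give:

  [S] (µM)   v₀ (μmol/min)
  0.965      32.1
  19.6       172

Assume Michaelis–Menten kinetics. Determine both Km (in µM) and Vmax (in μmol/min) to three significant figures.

Km = 5.71 µM; Vmax = 222 μmol/min

In reciprocal form, 1/v = (Km/Vmax)·(1/[S]) + 1/Vmax. The two points give (1/[S], 1/v) = (1.036, 0.03115) and (0.05102, 0.005814).
Slope = (0.03115 − 0.005814)/(1.036 − 0.05102) = 0.02572; intercept = 0.03115 − 0.02572×1.036 = 0.004502.
Vmax = 1/intercept = 222 μmol/min; Km = slope × Vmax = 0.02572 × 222 = 5.71 µM.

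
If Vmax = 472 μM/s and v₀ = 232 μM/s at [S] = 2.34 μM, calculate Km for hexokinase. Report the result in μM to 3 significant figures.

2.42 μM

From v = Vmax[S]/(Km+[S]), Km = [S](Vmax − v)/v.
Km = 2.34 × (472 − 232) / 232 = 561.6/232 = 2.42 μM.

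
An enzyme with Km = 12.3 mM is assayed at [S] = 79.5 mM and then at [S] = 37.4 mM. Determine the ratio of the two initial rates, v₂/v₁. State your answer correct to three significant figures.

0.869

The fractional saturations are [S]/(Km+[S]) = 79.5/91.80 = 0.8660 and 37.4/49.70 = 0.7525.
v₂/v₁ is just their ratio: 0.7525/0.8660 = 0.869.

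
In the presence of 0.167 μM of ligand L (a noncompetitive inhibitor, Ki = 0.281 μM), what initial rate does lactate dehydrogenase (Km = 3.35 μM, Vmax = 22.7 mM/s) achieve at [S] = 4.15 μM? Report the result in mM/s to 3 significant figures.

7.88 mM/s

With α = 1 + [I]/Ki = 1 + 0.167/0.281 = 1.594, the noncompetitive rate law is v = (Vmax/α)·[S] / (Km + [S]).
v = (22.7/1.594)×4.15 / (3.35 + 4.15) = 59.09/7.500 = 7.88 mM/s.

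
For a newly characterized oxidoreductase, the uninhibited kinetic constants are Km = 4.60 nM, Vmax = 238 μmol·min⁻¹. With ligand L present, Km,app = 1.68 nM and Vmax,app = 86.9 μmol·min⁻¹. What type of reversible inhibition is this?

Both Km and Vmax decrease by the same factor (~2.74-fold) — characteristic of uncompetitive inhibition.

uncompetitive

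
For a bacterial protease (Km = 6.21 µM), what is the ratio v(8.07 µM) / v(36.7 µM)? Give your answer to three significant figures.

Since Vmax cancels, v₂/v₁ = [S]₂(Km+[S]₁) / [S]₁(Km+[S]₂).
= 8.07×(6.21+36.7) / (36.7×(6.21+8.07)) = 346.3/524.1 = 0.661.

0.661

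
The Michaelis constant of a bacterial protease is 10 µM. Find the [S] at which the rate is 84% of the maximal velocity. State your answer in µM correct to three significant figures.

52.5 µM

v/Vmax = [S]/(Km+[S]) = 0.84, so [S] = Km·0.84/(1 − 0.84) = 10 × 5.250.
[S] = 52.5 µM.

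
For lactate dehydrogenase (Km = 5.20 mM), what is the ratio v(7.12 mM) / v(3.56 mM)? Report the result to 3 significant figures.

1.42

The fractional saturations are [S]/(Km+[S]) = 3.56/8.760 = 0.4064 and 7.12/12.32 = 0.5779.
v₂/v₁ is just their ratio: 0.5779/0.4064 = 1.42.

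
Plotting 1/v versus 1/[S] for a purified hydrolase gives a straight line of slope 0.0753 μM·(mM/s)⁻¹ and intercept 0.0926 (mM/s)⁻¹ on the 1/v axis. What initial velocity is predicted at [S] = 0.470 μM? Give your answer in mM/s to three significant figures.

3.96 mM/s

The y-intercept is 1/Vmax, so Vmax = 1/0.0926 = 10.8 mM/s.
The slope is Km/Vmax, so Km = 0.0753 × 10.8 = 0.813 μM.
Then v = 10.8 × 0.470/(0.813 + 0.470) = 3.96 mM/s.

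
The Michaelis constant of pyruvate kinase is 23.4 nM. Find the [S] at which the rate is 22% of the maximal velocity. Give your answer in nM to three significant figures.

6.60 nM

v/Vmax = [S]/(Km+[S]) = 0.22, so [S] = Km·0.22/(1 − 0.22) = 23.4 × 0.2821.
[S] = 6.60 nM.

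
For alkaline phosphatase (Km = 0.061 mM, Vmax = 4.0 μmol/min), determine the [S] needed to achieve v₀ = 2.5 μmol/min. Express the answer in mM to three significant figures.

0.102 mM

Rearranging v = Vmax[S]/(Km+[S]) gives [S] = Km·v/(Vmax − v).
[S] = 0.061 × 2.5 / (4.0 − 2.5) = 0.1525/1.500 = 0.102 mM.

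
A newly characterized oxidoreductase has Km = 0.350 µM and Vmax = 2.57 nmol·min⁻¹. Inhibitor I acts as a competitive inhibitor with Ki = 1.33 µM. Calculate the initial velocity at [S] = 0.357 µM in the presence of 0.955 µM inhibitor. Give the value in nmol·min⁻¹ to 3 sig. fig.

0.957 nmol·min⁻¹

With α = 1 + [I]/Ki = 1 + 0.955/1.33 = 1.718, the competitive rate law is v = Vmax[S] / (αKm + [S]).
v = 2.57×0.357 / (1.718×0.350 + 0.357) = 0.9175/0.9583 = 0.957 nmol·min⁻¹.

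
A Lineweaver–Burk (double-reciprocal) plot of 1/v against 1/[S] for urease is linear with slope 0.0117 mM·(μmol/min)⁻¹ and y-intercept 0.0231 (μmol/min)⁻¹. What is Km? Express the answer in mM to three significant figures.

y-intercept = 1/Vmax ⇒ Vmax = 43.3 μmol/min; slope = Km/Vmax ⇒ Km = slope × Vmax.
Km = 0.0117 × 43.3 = 0.506 mM.

0.506 mM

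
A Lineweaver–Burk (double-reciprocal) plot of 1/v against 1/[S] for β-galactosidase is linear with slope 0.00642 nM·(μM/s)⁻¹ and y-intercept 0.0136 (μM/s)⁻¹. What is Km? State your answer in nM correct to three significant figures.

y-intercept = 1/Vmax ⇒ Vmax = 73.5 μM/s; slope = Km/Vmax ⇒ Km = slope × Vmax.
Km = 0.00642 × 73.5 = 0.472 nM.

0.472 nM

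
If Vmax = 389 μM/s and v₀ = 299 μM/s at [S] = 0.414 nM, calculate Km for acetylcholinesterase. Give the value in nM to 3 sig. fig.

0.125 nM

From v = Vmax[S]/(Km+[S]), Km = [S](Vmax − v)/v.
Km = 0.414 × (389 − 299) / 299 = 37.26/299 = 0.125 nM.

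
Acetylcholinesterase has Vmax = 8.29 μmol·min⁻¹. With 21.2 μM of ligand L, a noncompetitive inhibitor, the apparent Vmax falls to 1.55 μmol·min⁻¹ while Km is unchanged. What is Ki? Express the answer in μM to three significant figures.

Noncompetitive: Vmax,app = Vmax/α with α = 1 + [I]/Ki.
α = Vmax/Vmax,app = 8.29/1.55 = 5.348.
Since α = 1 + [I]/Ki, [I]/Ki = 5.348 − 1 = 4.348 and Ki = 21.2/4.348 = 4.88 μM.

4.88 μM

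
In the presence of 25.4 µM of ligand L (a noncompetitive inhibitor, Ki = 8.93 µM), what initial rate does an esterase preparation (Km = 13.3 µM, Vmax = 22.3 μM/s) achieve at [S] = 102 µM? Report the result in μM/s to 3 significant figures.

With α = 1 + [I]/Ki = 1 + 25.4/8.93 = 3.844, the noncompetitive rate law is v = (Vmax/α)·[S] / (Km + [S]).
v = (22.3/3.844)×102 / (13.3 + 102) = 591.7/115.3 = 5.13 μM/s.

5.13 μM/s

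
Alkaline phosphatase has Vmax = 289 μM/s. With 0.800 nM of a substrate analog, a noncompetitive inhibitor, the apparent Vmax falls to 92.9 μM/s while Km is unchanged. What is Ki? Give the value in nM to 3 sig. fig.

0.379 nM

Noncompetitive: Vmax,app = Vmax/α with α = 1 + [I]/Ki.
α = Vmax/Vmax,app = 289/92.9 = 3.111.
Ki = [I]/(α − 1) = 0.800/2.111 = 0.379 nM.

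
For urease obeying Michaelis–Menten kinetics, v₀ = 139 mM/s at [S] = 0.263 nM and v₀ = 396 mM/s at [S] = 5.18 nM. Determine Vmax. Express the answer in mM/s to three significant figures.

From v = Vmax[S]/(Km+[S]), each point gives Vmax = v(Km+[S])/[S].
Equating: 139(Km+0.263)/0.263 = 396(Km+5.18)/5.18.
528.5·Km + 139 = 76.45·Km + 396, so (528.5 − 76.45)·Km = 396 − 139.
Km = 257.0/452.1 = 0.568 nM; then Vmax = 139(0.568+0.263)/0.263 = 439 mM/s.

439 mM/s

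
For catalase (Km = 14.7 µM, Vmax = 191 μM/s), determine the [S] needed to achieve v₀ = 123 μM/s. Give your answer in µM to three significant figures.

26.6 µM

Rearranging v = Vmax[S]/(Km+[S]) gives [S] = Km·v/(Vmax − v).
[S] = 14.7 × 123 / (191 − 123) = 1808/68.00 = 26.6 µM.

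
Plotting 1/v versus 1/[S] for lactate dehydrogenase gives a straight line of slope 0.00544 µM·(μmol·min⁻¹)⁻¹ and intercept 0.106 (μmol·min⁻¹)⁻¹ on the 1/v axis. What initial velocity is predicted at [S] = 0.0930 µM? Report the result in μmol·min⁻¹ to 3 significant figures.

The y-intercept is 1/Vmax, so Vmax = 1/0.106 = 9.43 μmol·min⁻¹.
The slope is Km/Vmax, so Km = 0.00544 × 9.43 = 0.0513 µM.
Then v = 9.43 × 0.0930/(0.0513 + 0.0930) = 6.08 μmol·min⁻¹.

6.08 μmol·min⁻¹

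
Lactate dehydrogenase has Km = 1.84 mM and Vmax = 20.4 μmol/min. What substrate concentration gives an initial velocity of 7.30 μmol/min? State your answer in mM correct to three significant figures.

1.03 mM

Rearranging v = Vmax[S]/(Km+[S]) gives [S] = Km·v/(Vmax − v).
[S] = 1.84 × 7.30 / (20.4 − 7.30) = 13.43/13.10 = 1.03 mM.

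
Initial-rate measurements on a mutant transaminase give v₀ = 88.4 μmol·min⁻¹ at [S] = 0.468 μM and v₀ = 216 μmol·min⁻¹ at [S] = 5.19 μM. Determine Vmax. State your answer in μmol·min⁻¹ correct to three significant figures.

In reciprocal form, 1/v = (Km/Vmax)·(1/[S]) + 1/Vmax. The two points give (1/[S], 1/v) = (2.137, 0.01131) and (0.1927, 0.004630).
Slope = (0.01131 − 0.004630)/(2.137 − 0.1927) = 0.003437; intercept = 0.01131 − 0.003437×2.137 = 0.003967.
Vmax = 1/intercept = 252 μmol·min⁻¹; Km = slope × Vmax = 0.003437 × 252 = 0.866 μM.

252 μmol·min⁻¹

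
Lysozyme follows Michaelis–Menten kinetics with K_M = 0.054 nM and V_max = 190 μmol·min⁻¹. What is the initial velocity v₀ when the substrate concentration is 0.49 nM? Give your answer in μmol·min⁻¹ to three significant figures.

171 μmol·min⁻¹

[S]/(Km+[S]) = 0.49/0.5440 = 0.9007, the fractional saturation.
v = 0.9007 × Vmax = 0.9007 × 190 = 171 μmol·min⁻¹.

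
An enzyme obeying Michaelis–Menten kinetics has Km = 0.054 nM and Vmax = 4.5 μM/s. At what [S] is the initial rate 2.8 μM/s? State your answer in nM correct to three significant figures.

0.0889 nM

The required fractional saturation is v/Vmax = 2.8/4.5 = 0.6222.
Then [S]/(Km+[S]) = 0.6222 ⇒ [S] = 0.054 × 0.6222/(1 − 0.6222) = 0.0889 nM.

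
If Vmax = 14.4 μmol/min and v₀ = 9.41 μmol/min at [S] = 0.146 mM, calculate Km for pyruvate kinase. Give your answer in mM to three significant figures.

v/Vmax = 9.41/14.4 = 0.6535 = [S]/(Km+[S]).
So Km + [S] = [S]/0.6535 = 0.2234 mM, giving Km = 0.2234 − 0.146 = 0.0774 mM.

0.0774 mM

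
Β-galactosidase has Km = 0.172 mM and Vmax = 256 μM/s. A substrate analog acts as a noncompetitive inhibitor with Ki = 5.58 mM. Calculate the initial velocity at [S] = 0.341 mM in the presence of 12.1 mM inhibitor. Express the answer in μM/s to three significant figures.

53.7 μM/s

α = 1 + [I]/Ki = 1 + 12.1/5.58 = 3.168.
For a noncompetitive inhibitor, Vmax is reduced to Vmax/α while Km is unchanged: Km,app = 0.172 mM, Vmax,app = 80.8 μM/s.
v = Vmax,app·[S]/(Km,app + [S]) = 80.8 × 0.341/(0.172 + 0.341) = 53.7 μM/s.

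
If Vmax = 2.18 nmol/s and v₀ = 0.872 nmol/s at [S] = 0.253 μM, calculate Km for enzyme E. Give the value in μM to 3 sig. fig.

0.380 μM

From v = Vmax[S]/(Km+[S]), Km = [S](Vmax − v)/v.
Km = 0.253 × (2.18 − 0.872) / 0.872 = 0.3309/0.872 = 0.380 μM.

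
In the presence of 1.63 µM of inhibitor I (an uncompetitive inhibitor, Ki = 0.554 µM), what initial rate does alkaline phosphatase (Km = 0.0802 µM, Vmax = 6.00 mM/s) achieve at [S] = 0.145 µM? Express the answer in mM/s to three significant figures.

With α = 1 + [I]/Ki = 1 + 1.63/0.554 = 3.942, the uncompetitive rate law is v = (Vmax/α)·[S] / (Km/α + [S]).
v = (6.00/3.942)×0.145 / (0.0802/3.942 + 0.145) = 0.2207/0.1653 = 1.33 mM/s.

1.33 mM/s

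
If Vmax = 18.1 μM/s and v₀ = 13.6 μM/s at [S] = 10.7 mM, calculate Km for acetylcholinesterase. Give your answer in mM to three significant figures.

v/Vmax = 13.6/18.1 = 0.7514 = [S]/(Km+[S]).
So Km + [S] = [S]/0.7514 = 14.24 mM, giving Km = 14.24 − 10.7 = 3.54 mM.

3.54 mM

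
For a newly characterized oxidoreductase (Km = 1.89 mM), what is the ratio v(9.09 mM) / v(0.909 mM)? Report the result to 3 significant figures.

2.55

The fractional saturations are [S]/(Km+[S]) = 0.909/2.799 = 0.3248 and 9.09/10.98 = 0.8279.
v₂/v₁ is just their ratio: 0.8279/0.3248 = 2.55.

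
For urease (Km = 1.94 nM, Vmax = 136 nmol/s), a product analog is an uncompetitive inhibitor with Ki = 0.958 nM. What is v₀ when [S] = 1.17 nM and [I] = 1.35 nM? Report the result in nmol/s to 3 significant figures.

With α = 1 + [I]/Ki = 1 + 1.35/0.958 = 2.409, the uncompetitive rate law is v = (Vmax/α)·[S] / (Km/α + [S]).
v = (136/2.409)×1.17 / (1.94/2.409 + 1.17) = 66.05/1.975 = 33.4 nmol/s.

33.4 nmol/s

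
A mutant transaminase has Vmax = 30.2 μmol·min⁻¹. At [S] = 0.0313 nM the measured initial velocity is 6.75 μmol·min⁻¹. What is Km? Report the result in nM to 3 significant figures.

v/Vmax = 6.75/30.2 = 0.2235 = [S]/(Km+[S]).
So Km + [S] = [S]/0.2235 = 0.1400 nM, giving Km = 0.1400 − 0.0313 = 0.109 nM.

0.109 nM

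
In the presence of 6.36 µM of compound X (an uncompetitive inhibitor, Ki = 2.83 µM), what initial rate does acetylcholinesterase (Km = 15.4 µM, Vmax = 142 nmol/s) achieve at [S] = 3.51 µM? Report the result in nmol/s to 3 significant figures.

18.6 nmol/s

With α = 1 + [I]/Ki = 1 + 6.36/2.83 = 3.247, the uncompetitive rate law is v = (Vmax/α)·[S] / (Km/α + [S]).
v = (142/3.247)×3.51 / (15.4/3.247 + 3.51) = 153.5/8.252 = 18.6 nmol/s.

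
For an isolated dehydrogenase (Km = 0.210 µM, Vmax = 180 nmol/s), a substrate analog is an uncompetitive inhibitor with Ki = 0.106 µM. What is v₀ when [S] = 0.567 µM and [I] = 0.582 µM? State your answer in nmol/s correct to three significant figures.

26.2 nmol/s

α = 1 + [I]/Ki = 1 + 0.582/0.106 = 6.491.
For an uncompetitive inhibitor, both parameters are divided by α, giving Vmax/α and Km/α: Km,app = 0.0324 µM, Vmax,app = 27.7 nmol/s.
v = Vmax,app·[S]/(Km,app + [S]) = 27.7 × 0.567/(0.0324 + 0.567) = 26.2 nmol/s.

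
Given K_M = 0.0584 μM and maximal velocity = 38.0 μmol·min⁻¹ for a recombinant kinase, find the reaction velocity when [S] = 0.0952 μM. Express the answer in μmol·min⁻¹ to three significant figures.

[S]/(Km+[S]) = 0.0952/0.1536 = 0.6198, the fractional saturation.
v = 0.6198 × Vmax = 0.6198 × 38.0 = 23.6 μmol·min⁻¹.

23.6 μmol·min⁻¹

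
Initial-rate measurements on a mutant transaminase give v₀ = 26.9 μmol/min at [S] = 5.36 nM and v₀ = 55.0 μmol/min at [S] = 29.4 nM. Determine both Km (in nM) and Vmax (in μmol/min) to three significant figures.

Km = 8.93 nM; Vmax = 71.7 μmol/min

From v = Vmax[S]/(Km+[S]), each point gives Vmax = v(Km+[S])/[S].
Equating: 26.9(Km+5.36)/5.36 = 55.0(Km+29.4)/29.4.
5.019·Km + 26.9 = 1.871·Km + 55.0, so (5.019 − 1.871)·Km = 55.0 − 26.9.
Km = 28.10/3.148 = 8.93 nM; then Vmax = 26.9(8.93+5.36)/5.36 = 71.7 μmol/min.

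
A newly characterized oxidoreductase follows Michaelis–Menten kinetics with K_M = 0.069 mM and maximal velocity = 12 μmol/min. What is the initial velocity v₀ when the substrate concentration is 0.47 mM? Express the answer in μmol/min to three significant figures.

10.5 μmol/min

[S]/(Km+[S]) = 0.47/0.5390 = 0.8720, the fractional saturation.
v = 0.8720 × Vmax = 0.8720 × 12 = 10.5 μmol/min.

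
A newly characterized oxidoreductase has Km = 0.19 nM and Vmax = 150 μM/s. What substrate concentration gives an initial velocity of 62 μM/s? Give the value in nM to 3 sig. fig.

0.134 nM

The required fractional saturation is v/Vmax = 62/150 = 0.4133.
Then [S]/(Km+[S]) = 0.4133 ⇒ [S] = 0.19 × 0.4133/(1 − 0.4133) = 0.134 nM.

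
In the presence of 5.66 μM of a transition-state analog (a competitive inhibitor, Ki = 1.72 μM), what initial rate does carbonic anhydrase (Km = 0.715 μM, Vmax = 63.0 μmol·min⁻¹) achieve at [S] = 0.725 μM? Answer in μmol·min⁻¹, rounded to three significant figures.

12.0 μmol·min⁻¹

With α = 1 + [I]/Ki = 1 + 5.66/1.72 = 4.291, the competitive rate law is v = Vmax[S] / (αKm + [S]).
v = 63.0×0.725 / (4.291×0.715 + 0.725) = 45.68/3.793 = 12.0 μmol·min⁻¹.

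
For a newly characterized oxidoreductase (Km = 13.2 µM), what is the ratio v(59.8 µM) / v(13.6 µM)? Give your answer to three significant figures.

1.61

Since Vmax cancels, v₂/v₁ = [S]₂(Km+[S]₁) / [S]₁(Km+[S]₂).
= 59.8×(13.2+13.6) / (13.6×(13.2+59.8)) = 1603/992.8 = 1.61.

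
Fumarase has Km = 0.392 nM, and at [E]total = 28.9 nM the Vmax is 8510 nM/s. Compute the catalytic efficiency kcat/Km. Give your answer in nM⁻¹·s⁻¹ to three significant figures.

751 nM⁻¹·s⁻¹

kcat = Vmax/[E]total = 8510/28.9 = 294 s⁻¹.
kcat/Km = 294/0.392 = 751 nM⁻¹·s⁻¹.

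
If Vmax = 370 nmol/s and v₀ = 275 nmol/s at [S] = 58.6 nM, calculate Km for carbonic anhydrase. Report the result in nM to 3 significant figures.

20.2 nM

v/Vmax = 275/370 = 0.7432 = [S]/(Km+[S]).
So Km + [S] = [S]/0.7432 = 78.84 nM, giving Km = 78.84 − 58.6 = 20.2 nM.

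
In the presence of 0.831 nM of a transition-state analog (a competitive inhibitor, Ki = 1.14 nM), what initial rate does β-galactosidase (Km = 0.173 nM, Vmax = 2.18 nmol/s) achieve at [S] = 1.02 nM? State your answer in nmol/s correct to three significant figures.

1.69 nmol/s

α = 1 + [I]/Ki = 1 + 0.831/1.14 = 1.729.
For a competitive inhibitor, Vmax is unchanged and the apparent Km becomes α·Km: Km,app = 0.299 nM, Vmax,app = 2.18 nmol/s.
v = Vmax,app·[S]/(Km,app + [S]) = 2.18 × 1.02/(0.299 + 1.02) = 1.69 nmol/s.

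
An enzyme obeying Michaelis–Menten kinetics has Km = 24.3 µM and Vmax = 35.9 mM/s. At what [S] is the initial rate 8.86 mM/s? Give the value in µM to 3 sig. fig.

The required fractional saturation is v/Vmax = 8.86/35.9 = 0.2468.
Then [S]/(Km+[S]) = 0.2468 ⇒ [S] = 24.3 × 0.2468/(1 − 0.2468) = 7.96 µM.

7.96 µM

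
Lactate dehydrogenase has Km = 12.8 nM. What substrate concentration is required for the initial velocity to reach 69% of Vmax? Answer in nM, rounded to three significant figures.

v/Vmax = [S]/(Km+[S]) = 0.69, so [S] = Km·0.69/(1 − 0.69) = 12.8 × 2.226.
[S] = 28.5 nM.

28.5 nM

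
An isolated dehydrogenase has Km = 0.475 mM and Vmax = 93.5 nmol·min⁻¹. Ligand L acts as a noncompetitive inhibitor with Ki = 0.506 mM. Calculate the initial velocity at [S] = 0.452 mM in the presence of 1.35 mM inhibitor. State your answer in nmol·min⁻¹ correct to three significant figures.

12.4 nmol·min⁻¹

With α = 1 + [I]/Ki = 1 + 1.35/0.506 = 3.668, the noncompetitive rate law is v = (Vmax/α)·[S] / (Km + [S]).
v = (93.5/3.668)×0.452 / (0.475 + 0.452) = 11.52/0.9270 = 12.4 nmol·min⁻¹.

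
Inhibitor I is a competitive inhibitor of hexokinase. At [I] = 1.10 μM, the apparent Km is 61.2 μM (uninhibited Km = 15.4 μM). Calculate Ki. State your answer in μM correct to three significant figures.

0.370 μM

Competitive: Km,app = α·Km with α = 1 + [I]/Ki.
α = Km,app/Km = 61.2/15.4 = 3.974.
Since α = 1 + [I]/Ki, [I]/Ki = 3.974 − 1 = 2.974 and Ki = 1.10/2.974 = 0.370 μM.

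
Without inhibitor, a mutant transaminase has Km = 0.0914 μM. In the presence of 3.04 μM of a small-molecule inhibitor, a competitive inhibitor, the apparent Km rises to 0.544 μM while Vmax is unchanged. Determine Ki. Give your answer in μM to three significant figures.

0.614 μM

Competitive: Km,app = α·Km with α = 1 + [I]/Ki.
α = Km,app/Km = 0.544/0.0914 = 5.952.
Since α = 1 + [I]/Ki, [I]/Ki = 5.952 − 1 = 4.952 and Ki = 3.04/4.952 = 0.614 μM.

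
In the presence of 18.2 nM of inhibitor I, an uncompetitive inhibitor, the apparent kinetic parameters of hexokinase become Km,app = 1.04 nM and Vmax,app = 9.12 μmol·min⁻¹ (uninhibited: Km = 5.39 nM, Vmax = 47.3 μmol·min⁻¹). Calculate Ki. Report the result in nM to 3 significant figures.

4.35 nM

Uncompetitive: Vmax,app = Vmax/α (and Km,app = Km/α) with α = 1 + [I]/Ki.
α = Vmax/Vmax,app = 47.3/9.12 = 5.186.
Ki = [I]/(α − 1) = 18.2/4.186 = 4.35 nM.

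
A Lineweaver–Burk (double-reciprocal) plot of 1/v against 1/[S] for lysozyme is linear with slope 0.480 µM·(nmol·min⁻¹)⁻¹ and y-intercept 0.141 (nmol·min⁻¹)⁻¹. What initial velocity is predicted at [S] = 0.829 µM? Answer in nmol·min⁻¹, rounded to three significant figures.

1.39 nmol·min⁻¹

The y-intercept is 1/Vmax, so Vmax = 1/0.141 = 7.09 nmol·min⁻¹.
The slope is Km/Vmax, so Km = 0.480 × 7.09 = 3.40 µM.
Then v = 7.09 × 0.829/(3.40 + 0.829) = 1.39 nmol·min⁻¹.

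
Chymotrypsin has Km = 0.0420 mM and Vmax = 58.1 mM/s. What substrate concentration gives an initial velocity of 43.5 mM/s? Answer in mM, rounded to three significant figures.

The required fractional saturation is v/Vmax = 43.5/58.1 = 0.7487.
Then [S]/(Km+[S]) = 0.7487 ⇒ [S] = 0.0420 × 0.7487/(1 − 0.7487) = 0.125 mM.

0.125 mM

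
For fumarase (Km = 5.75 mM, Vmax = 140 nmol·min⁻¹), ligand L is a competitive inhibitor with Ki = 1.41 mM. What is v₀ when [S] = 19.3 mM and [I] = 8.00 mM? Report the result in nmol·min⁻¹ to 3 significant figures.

With α = 1 + [I]/Ki = 1 + 8.00/1.41 = 6.674, the competitive rate law is v = Vmax[S] / (αKm + [S]).
v = 140×19.3 / (6.674×5.75 + 19.3) = 2702/57.67 = 46.8 nmol·min⁻¹.

46.8 nmol·min⁻¹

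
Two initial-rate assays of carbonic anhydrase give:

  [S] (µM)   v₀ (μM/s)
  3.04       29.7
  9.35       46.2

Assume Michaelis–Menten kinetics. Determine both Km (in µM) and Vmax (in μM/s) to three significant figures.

From v = Vmax[S]/(Km+[S]), each point gives Vmax = v(Km+[S])/[S].
Equating: 29.7(Km+3.04)/3.04 = 46.2(Km+9.35)/9.35.
9.770·Km + 29.7 = 4.941·Km + 46.2, so (9.770 − 4.941)·Km = 46.2 − 29.7.
Km = 16.50/4.829 = 3.42 µM; then Vmax = 29.7(3.42+3.04)/3.04 = 63.1 μM/s.

Km = 3.42 µM; Vmax = 63.1 μM/s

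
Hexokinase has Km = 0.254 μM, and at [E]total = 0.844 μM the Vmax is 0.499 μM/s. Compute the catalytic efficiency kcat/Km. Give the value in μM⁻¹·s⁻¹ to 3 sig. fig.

kcat = Vmax/[E]total = 0.499/0.844 = 0.591 s⁻¹.
kcat/Km = 0.591/0.254 = 2.33 μM⁻¹·s⁻¹.

2.33 μM⁻¹·s⁻¹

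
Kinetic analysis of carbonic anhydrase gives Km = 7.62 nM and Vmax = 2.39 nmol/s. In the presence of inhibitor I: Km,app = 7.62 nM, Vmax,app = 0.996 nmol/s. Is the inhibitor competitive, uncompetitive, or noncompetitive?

Vmax decreases (2.39 → 0.996 nmol/s) while Km is unchanged — pure noncompetitive inhibition.

noncompetitive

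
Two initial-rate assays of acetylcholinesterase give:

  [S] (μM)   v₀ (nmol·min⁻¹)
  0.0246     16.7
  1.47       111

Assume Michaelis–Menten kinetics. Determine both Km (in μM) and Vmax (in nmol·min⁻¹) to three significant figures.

Km = 0.156 μM; Vmax = 123 nmol·min⁻¹

From v = Vmax[S]/(Km+[S]), each point gives Vmax = v(Km+[S])/[S].
Equating: 16.7(Km+0.0246)/0.0246 = 111(Km+1.47)/1.47.
678.9·Km + 16.7 = 75.51·Km + 111, so (678.9 − 75.51)·Km = 111 − 16.7.
Km = 94.30/603.4 = 0.156 μM; then Vmax = 16.7(0.156+0.0246)/0.0246 = 123 nmol·min⁻¹.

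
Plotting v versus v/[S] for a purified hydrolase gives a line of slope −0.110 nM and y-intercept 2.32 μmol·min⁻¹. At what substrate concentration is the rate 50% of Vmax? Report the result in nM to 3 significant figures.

The Eadie–Hofstee slope gives Km = 0.110 nM (slope = −Km).
v/Vmax = [S]/(Km+[S]) = 0.5 ⇒ [S] = Km·0.5/(1−0.5) = 0.110 × 1.000 = 0.110 nM.

0.110 nM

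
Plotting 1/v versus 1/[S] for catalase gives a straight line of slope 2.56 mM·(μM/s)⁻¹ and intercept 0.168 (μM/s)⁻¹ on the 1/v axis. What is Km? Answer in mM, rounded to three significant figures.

15.2 mM

y-intercept = 1/Vmax ⇒ Vmax = 5.95 μM/s; slope = Km/Vmax ⇒ Km = slope × Vmax.
Km = 2.56 × 5.95 = 15.2 mM.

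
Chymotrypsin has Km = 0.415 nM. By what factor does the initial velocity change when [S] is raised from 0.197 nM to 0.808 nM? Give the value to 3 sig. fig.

2.05

The fractional saturations are [S]/(Km+[S]) = 0.197/0.6120 = 0.3219 and 0.808/1.223 = 0.6607.
v₂/v₁ is just their ratio: 0.6607/0.3219 = 2.05.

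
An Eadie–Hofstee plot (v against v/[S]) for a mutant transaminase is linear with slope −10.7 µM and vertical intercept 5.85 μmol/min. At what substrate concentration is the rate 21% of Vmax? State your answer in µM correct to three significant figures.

The Eadie–Hofstee slope gives Km = 10.7 µM (slope = −Km).
v/Vmax = [S]/(Km+[S]) = 0.21 ⇒ [S] = Km·0.21/(1−0.21) = 10.7 × 0.2658 = 2.84 µM.

2.84 µM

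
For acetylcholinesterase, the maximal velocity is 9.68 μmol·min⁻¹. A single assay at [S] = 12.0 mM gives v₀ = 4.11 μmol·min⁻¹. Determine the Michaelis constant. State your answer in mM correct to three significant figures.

16.3 mM

v/Vmax = 4.11/9.68 = 0.4246 = [S]/(Km+[S]).
So Km + [S] = [S]/0.4246 = 28.26 mM, giving Km = 28.26 − 12.0 = 16.3 mM.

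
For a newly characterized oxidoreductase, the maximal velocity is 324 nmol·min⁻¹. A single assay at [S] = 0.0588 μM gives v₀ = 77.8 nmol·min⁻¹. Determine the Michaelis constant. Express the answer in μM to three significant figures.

v/Vmax = 77.8/324 = 0.2401 = [S]/(Km+[S]).
So Km + [S] = [S]/0.2401 = 0.2449 μM, giving Km = 0.2449 − 0.0588 = 0.186 μM.

0.186 μM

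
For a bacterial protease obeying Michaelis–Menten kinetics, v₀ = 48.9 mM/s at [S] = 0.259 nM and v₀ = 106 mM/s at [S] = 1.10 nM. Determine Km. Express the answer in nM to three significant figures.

In reciprocal form, 1/v = (Km/Vmax)·(1/[S]) + 1/Vmax. The two points give (1/[S], 1/v) = (3.861, 0.02045) and (0.9091, 0.009434).
Slope = (0.02045 − 0.009434)/(3.861 − 0.9091) = 0.003732; intercept = 0.02045 − 0.003732×3.861 = 0.006041.
Vmax = 1/intercept = 166 mM/s; Km = slope × Vmax = 0.003732 × 166 = 0.618 nM.

0.618 nM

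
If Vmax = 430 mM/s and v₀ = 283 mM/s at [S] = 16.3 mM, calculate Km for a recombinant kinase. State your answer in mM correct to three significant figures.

From v = Vmax[S]/(Km+[S]), Km = [S](Vmax − v)/v.
Km = 16.3 × (430 − 283) / 283 = 2396/283 = 8.47 mM.

8.47 mM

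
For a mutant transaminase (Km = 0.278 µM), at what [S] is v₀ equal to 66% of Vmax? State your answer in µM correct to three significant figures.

0.540 µM

v/Vmax = [S]/(Km+[S]) = 0.66, so [S] = Km·0.66/(1 − 0.66) = 0.278 × 1.941.
[S] = 0.540 µM.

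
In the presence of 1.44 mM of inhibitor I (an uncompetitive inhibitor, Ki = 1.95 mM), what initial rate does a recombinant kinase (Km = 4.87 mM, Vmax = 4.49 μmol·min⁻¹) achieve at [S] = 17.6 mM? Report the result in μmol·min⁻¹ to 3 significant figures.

α = 1 + [I]/Ki = 1 + 1.44/1.95 = 1.738.
For an uncompetitive inhibitor, both parameters are divided by α, giving Vmax/α and Km/α: Km,app = 2.80 mM, Vmax,app = 2.58 μmol·min⁻¹.
v = Vmax,app·[S]/(Km,app + [S]) = 2.58 × 17.6/(2.80 + 17.6) = 2.23 μmol·min⁻¹.

2.23 μmol·min⁻¹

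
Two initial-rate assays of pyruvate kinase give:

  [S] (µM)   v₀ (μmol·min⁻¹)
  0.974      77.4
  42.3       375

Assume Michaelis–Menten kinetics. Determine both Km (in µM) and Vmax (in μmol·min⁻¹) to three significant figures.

In reciprocal form, 1/v = (Km/Vmax)·(1/[S]) + 1/Vmax. The two points give (1/[S], 1/v) = (1.027, 0.01292) and (0.02364, 0.002667).
Slope = (0.01292 − 0.002667)/(1.027 − 0.02364) = 0.01022; intercept = 0.01292 − 0.01022×1.027 = 0.002425.
Vmax = 1/intercept = 412 μmol·min⁻¹; Km = slope × Vmax = 0.01022 × 412 = 4.22 µM.

Km = 4.22 µM; Vmax = 412 μmol·min⁻¹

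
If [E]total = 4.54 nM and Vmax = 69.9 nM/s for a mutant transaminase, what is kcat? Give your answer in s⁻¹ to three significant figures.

15.4 s⁻¹

kcat = Vmax/[E]total = 69.9 nM/s / 4.54 nM = 15.4 s⁻¹.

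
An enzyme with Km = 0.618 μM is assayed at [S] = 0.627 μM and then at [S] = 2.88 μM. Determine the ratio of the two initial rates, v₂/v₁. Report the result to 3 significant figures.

The fractional saturations are [S]/(Km+[S]) = 0.627/1.245 = 0.5036 and 2.88/3.498 = 0.8233.
v₂/v₁ is just their ratio: 0.8233/0.5036 = 1.63.

1.63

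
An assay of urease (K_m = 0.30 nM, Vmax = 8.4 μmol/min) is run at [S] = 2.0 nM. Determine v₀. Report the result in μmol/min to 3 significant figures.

7.30 μmol/min

[S]/(Km+[S]) = 2.0/2.300 = 0.8696, the fractional saturation.
v = 0.8696 × Vmax = 0.8696 × 8.4 = 7.30 μmol/min.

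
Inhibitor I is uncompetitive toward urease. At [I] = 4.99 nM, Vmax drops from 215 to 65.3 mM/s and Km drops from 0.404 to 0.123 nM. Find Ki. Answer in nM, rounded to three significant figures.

2.18 nM

Uncompetitive: Vmax,app = Vmax/α (and Km,app = Km/α) with α = 1 + [I]/Ki.
α = Vmax/Vmax,app = 215/65.3 = 3.292.
Since α = 1 + [I]/Ki, [I]/Ki = 3.292 − 1 = 2.292 and Ki = 4.99/2.292 = 2.18 nM.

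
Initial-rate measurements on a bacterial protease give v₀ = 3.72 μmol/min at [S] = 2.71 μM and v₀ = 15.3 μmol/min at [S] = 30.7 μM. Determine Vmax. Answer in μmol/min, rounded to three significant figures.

21.9 μmol/min

From v = Vmax[S]/(Km+[S]), each point gives Vmax = v(Km+[S])/[S].
Equating: 3.72(Km+2.71)/2.71 = 15.3(Km+30.7)/30.7.
1.373·Km + 3.72 = 0.4984·Km + 15.3, so (1.373 − 0.4984)·Km = 15.3 − 3.72.
Km = 11.58/0.8743 = 13.2 μM; then Vmax = 3.72(13.2+2.71)/2.71 = 21.9 μmol/min.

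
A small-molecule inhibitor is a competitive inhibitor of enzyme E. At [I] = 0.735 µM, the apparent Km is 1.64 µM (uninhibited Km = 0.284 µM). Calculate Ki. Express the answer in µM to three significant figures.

Competitive: Km,app = α·Km with α = 1 + [I]/Ki.
α = Km,app/Km = 1.64/0.284 = 5.775.
Ki = [I]/(α − 1) = 0.735/4.775 = 0.154 µM.

0.154 µM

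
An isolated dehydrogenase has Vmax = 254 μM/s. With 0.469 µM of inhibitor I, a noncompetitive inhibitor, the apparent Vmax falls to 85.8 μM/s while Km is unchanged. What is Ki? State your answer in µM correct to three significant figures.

Noncompetitive: Vmax,app = Vmax/α with α = 1 + [I]/Ki.
α = Vmax/Vmax,app = 254/85.8 = 2.960.
Since α = 1 + [I]/Ki, [I]/Ki = 2.960 − 1 = 1.960 and Ki = 0.469/1.960 = 0.239 µM.

0.239 µM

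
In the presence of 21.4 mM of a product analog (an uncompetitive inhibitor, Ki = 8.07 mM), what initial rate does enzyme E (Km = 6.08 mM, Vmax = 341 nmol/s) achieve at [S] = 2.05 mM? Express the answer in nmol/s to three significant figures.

α = 1 + [I]/Ki = 1 + 21.4/8.07 = 3.652.
For an uncompetitive inhibitor, both parameters are divided by α, giving Vmax/α and Km/α: Km,app = 1.66 mM, Vmax,app = 93.4 nmol/s.
v = Vmax,app·[S]/(Km,app + [S]) = 93.4 × 2.05/(1.66 + 2.05) = 51.5 nmol/s.

51.5 nmol/s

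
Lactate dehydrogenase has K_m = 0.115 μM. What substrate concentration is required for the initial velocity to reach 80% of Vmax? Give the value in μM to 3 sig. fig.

0.460 μM

v/Vmax = [S]/(Km+[S]) = 0.8, so [S] = Km·0.8/(1 − 0.8) = 0.115 × 4.000.
[S] = 0.460 μM.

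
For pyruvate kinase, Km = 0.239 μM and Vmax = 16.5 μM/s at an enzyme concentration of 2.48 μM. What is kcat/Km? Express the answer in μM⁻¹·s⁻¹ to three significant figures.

27.8 μM⁻¹·s⁻¹

kcat = Vmax/[E]total = 16.5/2.48 = 6.65 s⁻¹.
kcat/Km = 6.65/0.239 = 27.8 μM⁻¹·s⁻¹.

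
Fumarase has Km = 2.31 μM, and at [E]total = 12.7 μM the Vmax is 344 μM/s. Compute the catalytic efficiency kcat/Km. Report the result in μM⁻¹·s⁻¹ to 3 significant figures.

kcat = Vmax/[E]total = 344/12.7 = 27.1 s⁻¹.
kcat/Km = 27.1/2.31 = 11.7 μM⁻¹·s⁻¹.

11.7 μM⁻¹·s⁻¹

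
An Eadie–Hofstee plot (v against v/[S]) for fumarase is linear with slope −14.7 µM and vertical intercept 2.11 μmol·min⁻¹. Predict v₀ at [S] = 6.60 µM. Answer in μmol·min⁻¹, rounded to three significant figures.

0.654 μmol·min⁻¹

In the Eadie–Hofstee form v = Vmax − Km·(v/[S]), the slope is −Km and the intercept is Vmax, so Km = 14.7 µM and Vmax = 2.11 μmol·min⁻¹.
v = 2.11 × 6.60/(14.7 + 6.60) = 0.654 μmol·min⁻¹.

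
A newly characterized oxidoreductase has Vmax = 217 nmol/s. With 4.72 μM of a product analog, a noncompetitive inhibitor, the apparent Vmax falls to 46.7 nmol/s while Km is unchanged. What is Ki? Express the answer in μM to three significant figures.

1.29 μM

Noncompetitive: Vmax,app = Vmax/α with α = 1 + [I]/Ki.
α = Vmax/Vmax,app = 217/46.7 = 4.647.
Since α = 1 + [I]/Ki, [I]/Ki = 4.647 − 1 = 3.647 and Ki = 4.72/3.647 = 1.29 μM.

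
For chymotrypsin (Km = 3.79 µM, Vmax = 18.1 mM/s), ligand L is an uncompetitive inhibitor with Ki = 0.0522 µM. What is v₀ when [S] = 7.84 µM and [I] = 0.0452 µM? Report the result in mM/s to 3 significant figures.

7.70 mM/s

α = 1 + [I]/Ki = 1 + 0.0452/0.0522 = 1.866.
For an uncompetitive inhibitor, both parameters are divided by α, giving Vmax/α and Km/α: Km,app = 2.03 µM, Vmax,app = 9.70 mM/s.
v = Vmax,app·[S]/(Km,app + [S]) = 9.70 × 7.84/(2.03 + 7.84) = 7.70 mM/s.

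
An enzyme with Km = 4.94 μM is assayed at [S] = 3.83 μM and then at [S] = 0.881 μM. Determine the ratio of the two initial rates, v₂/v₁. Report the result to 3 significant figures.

0.347

The fractional saturations are [S]/(Km+[S]) = 3.83/8.770 = 0.4367 and 0.881/5.821 = 0.1513.
v₂/v₁ is just their ratio: 0.1513/0.4367 = 0.347.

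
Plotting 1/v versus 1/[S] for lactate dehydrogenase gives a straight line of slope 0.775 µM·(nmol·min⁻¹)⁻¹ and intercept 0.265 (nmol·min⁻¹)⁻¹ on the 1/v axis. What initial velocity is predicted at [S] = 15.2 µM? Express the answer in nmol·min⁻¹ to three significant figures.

The y-intercept is 1/Vmax, so Vmax = 1/0.265 = 3.77 nmol·min⁻¹.
The slope is Km/Vmax, so Km = 0.775 × 3.77 = 2.92 µM.
Then v = 3.77 × 15.2/(2.92 + 15.2) = 3.16 nmol·min⁻¹.

3.16 nmol·min⁻¹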